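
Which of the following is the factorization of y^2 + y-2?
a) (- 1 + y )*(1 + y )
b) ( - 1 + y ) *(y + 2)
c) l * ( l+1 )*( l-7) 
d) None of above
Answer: b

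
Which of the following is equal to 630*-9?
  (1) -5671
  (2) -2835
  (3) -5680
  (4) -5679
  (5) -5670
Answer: 5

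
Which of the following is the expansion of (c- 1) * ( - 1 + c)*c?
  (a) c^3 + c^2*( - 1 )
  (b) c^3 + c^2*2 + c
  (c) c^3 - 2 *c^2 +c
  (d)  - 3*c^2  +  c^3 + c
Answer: c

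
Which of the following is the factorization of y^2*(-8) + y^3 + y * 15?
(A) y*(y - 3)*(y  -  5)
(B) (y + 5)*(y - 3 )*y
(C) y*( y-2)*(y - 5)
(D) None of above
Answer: A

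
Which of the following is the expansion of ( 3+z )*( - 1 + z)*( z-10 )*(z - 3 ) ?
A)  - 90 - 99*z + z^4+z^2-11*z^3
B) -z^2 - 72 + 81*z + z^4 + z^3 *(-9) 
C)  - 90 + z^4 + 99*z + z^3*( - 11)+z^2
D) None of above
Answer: C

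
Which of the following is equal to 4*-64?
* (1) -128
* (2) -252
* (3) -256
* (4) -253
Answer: 3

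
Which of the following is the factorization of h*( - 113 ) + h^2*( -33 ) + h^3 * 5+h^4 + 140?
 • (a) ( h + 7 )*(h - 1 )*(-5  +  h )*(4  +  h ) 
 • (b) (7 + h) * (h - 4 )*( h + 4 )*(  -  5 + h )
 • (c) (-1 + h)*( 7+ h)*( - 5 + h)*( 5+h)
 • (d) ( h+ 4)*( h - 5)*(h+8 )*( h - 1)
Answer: a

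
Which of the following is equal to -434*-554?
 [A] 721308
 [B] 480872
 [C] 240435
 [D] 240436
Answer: D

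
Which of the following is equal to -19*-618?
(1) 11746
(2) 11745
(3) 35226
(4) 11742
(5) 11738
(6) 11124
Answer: 4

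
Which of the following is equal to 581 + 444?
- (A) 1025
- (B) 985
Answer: A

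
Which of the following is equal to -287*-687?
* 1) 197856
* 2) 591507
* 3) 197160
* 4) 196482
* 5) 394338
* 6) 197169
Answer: 6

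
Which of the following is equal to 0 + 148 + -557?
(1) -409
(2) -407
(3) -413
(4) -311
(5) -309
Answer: 1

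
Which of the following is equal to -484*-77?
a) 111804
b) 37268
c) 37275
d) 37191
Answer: b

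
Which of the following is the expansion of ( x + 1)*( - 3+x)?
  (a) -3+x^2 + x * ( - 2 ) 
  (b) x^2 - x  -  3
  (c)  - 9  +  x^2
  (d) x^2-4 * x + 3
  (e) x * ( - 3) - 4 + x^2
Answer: a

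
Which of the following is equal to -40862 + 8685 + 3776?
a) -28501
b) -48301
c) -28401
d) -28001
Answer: c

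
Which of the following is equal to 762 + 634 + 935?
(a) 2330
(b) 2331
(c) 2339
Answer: b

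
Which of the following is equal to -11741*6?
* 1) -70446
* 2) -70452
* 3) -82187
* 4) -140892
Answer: 1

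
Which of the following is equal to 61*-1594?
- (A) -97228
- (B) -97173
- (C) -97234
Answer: C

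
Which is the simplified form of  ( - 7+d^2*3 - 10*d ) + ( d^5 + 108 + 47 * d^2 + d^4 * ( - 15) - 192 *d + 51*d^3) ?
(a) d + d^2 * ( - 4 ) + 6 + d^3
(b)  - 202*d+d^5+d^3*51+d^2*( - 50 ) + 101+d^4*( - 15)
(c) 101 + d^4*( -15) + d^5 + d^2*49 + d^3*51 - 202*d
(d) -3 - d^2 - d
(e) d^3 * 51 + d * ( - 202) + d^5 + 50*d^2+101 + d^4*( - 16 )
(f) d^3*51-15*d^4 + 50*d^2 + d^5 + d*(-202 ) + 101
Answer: f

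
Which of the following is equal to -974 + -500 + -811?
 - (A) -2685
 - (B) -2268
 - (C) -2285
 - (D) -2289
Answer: C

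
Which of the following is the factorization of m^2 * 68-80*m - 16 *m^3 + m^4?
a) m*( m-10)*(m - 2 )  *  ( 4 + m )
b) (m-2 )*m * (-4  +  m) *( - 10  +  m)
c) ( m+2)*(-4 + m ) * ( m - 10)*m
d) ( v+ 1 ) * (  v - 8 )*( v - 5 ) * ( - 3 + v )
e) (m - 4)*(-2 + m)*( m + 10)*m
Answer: b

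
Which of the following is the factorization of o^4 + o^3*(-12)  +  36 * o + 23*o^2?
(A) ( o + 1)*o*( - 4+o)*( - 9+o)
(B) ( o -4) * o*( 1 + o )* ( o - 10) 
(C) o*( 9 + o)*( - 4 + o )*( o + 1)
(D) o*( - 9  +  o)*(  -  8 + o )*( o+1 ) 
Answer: A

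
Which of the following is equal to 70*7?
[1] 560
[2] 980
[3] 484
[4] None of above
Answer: 4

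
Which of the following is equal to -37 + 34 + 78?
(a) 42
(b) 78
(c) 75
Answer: c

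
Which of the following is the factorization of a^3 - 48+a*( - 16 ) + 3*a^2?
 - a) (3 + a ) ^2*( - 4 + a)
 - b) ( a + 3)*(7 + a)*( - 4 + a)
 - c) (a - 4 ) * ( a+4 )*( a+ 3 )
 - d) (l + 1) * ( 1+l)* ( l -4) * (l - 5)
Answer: c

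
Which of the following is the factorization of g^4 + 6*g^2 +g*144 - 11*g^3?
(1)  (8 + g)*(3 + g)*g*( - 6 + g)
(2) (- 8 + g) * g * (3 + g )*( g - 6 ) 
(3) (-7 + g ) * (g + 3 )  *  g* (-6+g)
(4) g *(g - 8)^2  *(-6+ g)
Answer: 2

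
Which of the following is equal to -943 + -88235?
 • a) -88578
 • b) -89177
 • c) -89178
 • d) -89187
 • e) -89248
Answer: c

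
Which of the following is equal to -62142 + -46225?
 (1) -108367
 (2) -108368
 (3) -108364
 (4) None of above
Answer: 1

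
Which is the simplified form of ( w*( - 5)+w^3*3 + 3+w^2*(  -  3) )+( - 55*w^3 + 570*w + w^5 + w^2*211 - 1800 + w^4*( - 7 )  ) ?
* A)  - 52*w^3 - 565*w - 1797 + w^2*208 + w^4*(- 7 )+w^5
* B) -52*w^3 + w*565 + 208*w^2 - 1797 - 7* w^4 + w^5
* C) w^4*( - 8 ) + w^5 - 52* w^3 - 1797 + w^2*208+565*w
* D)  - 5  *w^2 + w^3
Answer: B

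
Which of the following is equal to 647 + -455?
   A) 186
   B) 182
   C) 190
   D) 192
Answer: D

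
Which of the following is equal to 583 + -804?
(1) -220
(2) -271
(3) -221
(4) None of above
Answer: 3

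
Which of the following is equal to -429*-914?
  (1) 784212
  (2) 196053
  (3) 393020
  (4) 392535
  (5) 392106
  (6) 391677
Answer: 5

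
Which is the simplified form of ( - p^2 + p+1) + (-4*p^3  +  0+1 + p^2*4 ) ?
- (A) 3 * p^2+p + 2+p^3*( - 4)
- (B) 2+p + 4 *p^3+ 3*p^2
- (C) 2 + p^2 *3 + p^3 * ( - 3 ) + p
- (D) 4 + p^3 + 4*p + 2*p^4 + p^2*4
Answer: A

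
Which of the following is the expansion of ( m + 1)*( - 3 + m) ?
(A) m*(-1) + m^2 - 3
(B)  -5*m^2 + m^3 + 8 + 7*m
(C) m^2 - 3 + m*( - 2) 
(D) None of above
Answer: C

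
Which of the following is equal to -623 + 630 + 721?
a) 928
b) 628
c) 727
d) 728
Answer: d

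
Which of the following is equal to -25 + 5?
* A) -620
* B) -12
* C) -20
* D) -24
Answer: C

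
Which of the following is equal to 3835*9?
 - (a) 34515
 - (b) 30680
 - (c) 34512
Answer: a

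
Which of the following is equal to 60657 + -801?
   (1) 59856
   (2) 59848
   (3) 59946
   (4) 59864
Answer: 1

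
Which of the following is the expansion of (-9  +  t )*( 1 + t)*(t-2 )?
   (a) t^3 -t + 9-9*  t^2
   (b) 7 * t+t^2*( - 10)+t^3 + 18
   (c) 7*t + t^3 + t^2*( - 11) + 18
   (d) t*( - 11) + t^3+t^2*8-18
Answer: b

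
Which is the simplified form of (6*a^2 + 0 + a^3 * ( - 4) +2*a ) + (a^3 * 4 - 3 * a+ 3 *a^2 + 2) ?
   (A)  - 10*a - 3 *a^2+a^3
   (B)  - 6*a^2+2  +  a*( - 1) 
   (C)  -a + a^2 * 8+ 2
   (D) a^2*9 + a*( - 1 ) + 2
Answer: D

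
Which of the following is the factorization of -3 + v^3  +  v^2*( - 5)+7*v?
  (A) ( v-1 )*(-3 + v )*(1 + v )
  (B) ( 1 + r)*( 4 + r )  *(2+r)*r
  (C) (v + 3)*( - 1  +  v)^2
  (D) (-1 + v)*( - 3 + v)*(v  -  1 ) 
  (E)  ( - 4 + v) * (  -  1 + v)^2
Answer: D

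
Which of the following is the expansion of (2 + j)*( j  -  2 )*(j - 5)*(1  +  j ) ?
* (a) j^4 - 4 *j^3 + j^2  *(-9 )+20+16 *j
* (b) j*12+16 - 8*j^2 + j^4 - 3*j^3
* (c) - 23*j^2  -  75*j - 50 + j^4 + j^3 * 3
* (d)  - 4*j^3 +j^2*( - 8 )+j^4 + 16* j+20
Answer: a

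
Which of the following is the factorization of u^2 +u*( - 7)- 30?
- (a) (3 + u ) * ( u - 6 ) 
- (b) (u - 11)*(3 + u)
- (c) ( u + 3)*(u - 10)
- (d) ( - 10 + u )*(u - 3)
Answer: c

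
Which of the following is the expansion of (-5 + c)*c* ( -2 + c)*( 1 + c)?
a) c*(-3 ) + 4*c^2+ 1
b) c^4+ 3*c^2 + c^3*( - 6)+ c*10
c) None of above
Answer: b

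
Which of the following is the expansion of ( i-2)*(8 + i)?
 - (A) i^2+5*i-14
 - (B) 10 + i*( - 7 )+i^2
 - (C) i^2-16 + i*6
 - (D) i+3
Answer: C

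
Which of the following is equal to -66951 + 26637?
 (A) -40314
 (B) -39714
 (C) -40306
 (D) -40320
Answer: A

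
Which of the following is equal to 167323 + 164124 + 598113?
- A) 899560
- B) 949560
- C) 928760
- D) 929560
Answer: D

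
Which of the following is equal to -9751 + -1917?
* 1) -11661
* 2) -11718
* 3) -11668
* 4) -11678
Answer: 3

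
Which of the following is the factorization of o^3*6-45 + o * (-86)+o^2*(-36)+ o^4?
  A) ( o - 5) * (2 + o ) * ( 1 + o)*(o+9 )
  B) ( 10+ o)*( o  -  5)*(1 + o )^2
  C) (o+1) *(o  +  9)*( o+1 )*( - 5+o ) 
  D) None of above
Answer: C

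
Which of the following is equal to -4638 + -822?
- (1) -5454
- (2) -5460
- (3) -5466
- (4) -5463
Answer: 2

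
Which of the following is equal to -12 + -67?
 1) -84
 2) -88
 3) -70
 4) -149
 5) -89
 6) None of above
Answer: 6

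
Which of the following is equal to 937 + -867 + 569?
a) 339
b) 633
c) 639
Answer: c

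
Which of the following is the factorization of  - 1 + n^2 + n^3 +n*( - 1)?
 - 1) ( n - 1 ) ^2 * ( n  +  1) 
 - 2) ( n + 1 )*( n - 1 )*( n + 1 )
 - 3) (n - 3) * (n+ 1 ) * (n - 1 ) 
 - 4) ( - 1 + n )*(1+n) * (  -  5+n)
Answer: 2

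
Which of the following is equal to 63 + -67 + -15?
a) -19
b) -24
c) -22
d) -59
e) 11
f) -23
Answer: a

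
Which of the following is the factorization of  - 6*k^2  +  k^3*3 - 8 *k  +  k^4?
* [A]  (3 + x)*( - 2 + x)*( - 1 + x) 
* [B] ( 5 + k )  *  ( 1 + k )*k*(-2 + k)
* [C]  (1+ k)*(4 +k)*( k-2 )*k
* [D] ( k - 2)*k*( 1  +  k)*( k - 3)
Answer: C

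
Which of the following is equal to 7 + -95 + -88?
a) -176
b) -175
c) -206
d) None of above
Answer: a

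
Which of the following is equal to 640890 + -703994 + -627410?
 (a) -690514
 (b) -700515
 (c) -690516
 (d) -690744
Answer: a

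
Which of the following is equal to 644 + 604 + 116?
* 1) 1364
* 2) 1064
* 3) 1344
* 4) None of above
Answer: 1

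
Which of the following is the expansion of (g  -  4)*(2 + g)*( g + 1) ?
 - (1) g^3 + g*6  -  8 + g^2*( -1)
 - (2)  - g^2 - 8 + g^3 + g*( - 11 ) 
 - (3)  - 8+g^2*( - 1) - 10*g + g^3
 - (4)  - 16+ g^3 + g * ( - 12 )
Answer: 3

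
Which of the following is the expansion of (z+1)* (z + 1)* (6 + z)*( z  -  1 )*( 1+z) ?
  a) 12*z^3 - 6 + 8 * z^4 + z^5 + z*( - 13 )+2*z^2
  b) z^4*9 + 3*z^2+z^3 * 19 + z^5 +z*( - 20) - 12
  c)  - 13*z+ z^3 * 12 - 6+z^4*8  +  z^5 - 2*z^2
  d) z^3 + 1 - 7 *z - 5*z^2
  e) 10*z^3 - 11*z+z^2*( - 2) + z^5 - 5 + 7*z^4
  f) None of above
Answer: c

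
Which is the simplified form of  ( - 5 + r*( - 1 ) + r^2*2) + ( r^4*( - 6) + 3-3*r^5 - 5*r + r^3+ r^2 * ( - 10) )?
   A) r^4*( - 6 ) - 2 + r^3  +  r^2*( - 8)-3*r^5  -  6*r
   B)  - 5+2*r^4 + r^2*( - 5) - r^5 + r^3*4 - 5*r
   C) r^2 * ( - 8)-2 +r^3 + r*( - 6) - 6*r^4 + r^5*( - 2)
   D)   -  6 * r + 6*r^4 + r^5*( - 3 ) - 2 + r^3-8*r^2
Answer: A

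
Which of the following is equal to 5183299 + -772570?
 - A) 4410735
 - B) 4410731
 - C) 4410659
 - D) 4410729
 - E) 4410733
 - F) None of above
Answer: D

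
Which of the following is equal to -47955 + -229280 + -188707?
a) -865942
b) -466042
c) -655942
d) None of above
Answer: d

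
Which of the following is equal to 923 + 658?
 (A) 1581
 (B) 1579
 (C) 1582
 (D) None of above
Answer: A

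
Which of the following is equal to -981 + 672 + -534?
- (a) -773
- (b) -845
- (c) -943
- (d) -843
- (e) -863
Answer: d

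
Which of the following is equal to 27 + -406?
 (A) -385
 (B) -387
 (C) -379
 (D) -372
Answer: C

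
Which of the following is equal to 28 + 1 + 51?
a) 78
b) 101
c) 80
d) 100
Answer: c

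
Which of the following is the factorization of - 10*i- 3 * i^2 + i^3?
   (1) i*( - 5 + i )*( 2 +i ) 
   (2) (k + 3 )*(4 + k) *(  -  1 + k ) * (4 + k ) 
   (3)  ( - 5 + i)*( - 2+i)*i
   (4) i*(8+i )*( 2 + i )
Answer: 1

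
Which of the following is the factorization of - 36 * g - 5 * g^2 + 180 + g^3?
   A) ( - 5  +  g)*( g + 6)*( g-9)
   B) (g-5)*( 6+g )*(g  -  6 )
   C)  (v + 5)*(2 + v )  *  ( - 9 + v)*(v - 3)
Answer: B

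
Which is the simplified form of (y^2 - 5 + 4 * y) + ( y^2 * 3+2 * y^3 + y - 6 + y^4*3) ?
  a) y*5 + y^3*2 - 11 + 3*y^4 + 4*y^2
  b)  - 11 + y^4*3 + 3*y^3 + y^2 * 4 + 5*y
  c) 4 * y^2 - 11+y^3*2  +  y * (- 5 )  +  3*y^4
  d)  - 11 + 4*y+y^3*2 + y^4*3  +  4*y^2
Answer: a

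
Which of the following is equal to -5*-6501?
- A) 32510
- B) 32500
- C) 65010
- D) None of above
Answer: D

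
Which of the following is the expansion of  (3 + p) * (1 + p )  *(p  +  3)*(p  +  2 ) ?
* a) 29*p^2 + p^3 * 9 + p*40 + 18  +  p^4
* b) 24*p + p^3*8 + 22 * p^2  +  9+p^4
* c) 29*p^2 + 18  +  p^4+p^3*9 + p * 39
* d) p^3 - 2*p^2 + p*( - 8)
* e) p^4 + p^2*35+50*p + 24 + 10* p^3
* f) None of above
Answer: c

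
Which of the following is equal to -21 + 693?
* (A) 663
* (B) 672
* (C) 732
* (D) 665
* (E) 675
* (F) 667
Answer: B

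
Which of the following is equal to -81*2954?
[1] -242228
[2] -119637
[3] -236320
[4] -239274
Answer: 4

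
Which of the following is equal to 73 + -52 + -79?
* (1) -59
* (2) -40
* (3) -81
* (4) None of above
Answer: 4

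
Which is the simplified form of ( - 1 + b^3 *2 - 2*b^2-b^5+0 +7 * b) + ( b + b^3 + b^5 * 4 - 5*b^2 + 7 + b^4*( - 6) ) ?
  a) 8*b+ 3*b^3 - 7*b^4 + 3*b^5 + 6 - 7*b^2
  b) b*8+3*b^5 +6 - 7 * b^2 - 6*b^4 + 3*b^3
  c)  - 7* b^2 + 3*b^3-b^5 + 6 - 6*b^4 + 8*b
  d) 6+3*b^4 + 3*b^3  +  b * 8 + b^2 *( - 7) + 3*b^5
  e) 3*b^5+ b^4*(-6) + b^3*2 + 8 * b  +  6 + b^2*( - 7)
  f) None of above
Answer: b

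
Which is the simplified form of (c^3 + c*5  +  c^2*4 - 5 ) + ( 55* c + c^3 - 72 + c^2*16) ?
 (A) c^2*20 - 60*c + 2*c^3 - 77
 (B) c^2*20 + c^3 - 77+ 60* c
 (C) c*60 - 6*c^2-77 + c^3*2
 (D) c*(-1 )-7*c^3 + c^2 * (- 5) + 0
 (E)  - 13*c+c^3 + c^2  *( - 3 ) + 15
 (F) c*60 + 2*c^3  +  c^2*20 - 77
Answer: F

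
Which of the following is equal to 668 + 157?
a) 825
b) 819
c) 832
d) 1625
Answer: a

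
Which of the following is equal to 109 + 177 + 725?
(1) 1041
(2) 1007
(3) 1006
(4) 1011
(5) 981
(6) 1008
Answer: 4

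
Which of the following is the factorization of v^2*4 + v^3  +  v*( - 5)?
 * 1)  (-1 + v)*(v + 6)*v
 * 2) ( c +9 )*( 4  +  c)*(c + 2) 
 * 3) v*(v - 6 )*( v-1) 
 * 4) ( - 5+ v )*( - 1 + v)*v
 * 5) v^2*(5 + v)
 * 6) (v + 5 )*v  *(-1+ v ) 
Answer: 6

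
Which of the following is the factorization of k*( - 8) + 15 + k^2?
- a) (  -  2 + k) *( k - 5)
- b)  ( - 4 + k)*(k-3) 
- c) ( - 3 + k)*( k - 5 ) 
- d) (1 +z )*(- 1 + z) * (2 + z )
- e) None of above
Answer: c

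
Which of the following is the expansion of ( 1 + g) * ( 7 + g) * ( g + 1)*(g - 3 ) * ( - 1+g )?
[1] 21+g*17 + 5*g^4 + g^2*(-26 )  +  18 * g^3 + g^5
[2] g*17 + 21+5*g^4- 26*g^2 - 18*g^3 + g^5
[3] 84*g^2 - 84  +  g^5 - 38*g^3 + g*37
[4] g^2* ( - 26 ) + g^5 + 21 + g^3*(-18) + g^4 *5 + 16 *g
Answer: 2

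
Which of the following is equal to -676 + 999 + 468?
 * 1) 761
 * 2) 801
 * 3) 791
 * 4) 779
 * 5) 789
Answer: 3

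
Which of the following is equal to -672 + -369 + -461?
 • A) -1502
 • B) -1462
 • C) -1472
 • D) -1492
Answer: A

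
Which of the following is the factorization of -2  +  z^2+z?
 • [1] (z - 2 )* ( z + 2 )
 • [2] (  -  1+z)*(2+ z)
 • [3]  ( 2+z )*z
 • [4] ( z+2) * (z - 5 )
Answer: 2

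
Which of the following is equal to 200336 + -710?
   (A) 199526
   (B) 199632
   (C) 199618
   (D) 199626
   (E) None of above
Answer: D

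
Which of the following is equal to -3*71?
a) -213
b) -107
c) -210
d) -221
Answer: a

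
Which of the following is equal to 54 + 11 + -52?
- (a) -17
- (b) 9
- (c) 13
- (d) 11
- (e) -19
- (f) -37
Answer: c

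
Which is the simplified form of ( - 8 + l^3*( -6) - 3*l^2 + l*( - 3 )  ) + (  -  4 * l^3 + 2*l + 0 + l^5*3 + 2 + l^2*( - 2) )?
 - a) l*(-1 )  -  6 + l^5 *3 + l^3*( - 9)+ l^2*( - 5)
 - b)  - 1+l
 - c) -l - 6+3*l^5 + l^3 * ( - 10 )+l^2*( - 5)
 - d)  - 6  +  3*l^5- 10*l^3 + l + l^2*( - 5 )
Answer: c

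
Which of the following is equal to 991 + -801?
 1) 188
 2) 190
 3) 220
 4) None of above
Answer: 2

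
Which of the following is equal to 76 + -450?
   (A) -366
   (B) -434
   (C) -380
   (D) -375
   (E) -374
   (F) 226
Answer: E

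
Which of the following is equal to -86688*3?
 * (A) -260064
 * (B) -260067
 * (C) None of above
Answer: A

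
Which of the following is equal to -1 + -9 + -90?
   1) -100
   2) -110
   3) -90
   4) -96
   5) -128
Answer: 1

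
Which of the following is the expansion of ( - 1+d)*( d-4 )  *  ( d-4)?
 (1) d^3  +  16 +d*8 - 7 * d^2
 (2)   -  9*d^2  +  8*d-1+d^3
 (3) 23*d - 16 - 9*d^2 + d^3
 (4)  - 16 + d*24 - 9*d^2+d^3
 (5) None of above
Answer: 4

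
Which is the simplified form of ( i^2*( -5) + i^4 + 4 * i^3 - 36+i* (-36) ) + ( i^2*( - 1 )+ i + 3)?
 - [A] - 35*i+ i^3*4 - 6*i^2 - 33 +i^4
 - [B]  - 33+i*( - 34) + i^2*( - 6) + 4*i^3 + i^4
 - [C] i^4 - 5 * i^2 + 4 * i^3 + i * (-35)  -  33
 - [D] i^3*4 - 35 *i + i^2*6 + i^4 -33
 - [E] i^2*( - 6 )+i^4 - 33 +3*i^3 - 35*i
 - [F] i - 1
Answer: A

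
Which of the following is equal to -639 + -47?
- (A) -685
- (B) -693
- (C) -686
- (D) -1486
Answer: C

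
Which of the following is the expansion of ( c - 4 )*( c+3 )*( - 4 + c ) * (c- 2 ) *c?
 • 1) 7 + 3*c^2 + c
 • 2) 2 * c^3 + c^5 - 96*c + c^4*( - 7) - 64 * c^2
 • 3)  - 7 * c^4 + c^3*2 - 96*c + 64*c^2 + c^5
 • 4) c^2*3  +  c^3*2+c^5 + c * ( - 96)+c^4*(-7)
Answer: 3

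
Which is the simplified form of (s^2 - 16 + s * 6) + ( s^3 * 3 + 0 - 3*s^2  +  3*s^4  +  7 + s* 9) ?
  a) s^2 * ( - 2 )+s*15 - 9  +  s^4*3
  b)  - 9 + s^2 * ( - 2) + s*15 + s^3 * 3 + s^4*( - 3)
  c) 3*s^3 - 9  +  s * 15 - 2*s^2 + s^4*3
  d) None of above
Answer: c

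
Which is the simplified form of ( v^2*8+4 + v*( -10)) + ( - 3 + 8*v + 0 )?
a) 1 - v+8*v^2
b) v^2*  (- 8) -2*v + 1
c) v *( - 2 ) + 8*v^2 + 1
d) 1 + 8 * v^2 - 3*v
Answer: c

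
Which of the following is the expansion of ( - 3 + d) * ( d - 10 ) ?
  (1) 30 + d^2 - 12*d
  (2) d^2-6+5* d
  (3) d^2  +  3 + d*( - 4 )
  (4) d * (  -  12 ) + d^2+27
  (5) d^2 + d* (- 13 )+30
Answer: 5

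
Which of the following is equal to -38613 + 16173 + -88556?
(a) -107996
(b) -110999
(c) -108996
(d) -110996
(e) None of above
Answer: d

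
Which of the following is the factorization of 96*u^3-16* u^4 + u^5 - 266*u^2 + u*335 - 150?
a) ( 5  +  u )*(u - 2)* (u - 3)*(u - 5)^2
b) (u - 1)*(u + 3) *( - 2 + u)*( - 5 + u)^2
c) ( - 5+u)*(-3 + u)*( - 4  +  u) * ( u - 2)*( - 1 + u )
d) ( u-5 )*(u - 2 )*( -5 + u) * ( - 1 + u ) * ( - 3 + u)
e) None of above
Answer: d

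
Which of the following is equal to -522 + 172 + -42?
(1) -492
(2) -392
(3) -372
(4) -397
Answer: 2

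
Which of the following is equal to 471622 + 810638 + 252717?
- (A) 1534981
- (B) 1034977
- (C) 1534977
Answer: C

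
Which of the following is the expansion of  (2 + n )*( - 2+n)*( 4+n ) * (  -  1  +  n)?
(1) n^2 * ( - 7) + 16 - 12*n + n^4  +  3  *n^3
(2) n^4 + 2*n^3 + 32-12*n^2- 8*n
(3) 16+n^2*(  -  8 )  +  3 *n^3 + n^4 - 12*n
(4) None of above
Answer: 3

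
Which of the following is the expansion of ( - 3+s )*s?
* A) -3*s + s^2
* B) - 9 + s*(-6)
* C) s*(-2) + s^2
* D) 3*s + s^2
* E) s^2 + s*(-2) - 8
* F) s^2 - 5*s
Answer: A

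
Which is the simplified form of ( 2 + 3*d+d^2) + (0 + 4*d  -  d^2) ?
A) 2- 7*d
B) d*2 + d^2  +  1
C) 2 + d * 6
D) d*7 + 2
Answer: D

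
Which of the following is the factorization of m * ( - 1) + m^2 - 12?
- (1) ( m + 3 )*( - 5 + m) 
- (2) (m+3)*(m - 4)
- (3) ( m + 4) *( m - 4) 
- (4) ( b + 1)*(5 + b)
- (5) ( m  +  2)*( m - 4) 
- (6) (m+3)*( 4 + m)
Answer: 2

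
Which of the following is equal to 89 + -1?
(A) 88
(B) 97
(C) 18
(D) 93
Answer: A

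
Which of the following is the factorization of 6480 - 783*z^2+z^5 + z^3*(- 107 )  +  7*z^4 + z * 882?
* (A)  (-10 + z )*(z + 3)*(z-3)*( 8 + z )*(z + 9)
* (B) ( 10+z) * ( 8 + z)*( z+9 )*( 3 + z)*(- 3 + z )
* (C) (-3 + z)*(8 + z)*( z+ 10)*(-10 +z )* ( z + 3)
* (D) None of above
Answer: A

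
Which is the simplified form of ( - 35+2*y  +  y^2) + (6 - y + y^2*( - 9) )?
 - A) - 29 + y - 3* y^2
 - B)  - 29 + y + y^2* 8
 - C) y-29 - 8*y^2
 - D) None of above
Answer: C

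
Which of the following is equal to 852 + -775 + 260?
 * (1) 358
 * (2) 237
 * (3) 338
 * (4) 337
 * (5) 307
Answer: 4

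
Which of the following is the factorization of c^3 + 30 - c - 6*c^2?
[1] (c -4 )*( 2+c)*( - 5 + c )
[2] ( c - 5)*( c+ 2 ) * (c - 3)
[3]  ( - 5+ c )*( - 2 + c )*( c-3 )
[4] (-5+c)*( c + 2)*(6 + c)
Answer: 2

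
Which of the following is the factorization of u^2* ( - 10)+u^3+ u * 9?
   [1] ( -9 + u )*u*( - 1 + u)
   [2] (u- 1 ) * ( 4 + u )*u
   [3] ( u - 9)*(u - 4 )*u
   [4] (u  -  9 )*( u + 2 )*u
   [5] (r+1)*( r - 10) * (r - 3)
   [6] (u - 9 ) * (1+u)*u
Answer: 1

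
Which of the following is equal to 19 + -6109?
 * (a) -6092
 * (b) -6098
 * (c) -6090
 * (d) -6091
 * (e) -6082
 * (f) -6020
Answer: c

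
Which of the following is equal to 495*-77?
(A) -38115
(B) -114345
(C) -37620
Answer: A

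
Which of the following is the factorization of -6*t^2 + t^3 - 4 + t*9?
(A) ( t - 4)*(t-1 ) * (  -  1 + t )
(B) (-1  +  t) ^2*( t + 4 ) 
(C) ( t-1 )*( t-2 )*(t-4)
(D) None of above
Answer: A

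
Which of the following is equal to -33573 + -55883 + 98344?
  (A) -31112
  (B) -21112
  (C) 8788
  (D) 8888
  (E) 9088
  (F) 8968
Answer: D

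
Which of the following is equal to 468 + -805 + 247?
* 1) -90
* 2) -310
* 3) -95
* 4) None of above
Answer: 1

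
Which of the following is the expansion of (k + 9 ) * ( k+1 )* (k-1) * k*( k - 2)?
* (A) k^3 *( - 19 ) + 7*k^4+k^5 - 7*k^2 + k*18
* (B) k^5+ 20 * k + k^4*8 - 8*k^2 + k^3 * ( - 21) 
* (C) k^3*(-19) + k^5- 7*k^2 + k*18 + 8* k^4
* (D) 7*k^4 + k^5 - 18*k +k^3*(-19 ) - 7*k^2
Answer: A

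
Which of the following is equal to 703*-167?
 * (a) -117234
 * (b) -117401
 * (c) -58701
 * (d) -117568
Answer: b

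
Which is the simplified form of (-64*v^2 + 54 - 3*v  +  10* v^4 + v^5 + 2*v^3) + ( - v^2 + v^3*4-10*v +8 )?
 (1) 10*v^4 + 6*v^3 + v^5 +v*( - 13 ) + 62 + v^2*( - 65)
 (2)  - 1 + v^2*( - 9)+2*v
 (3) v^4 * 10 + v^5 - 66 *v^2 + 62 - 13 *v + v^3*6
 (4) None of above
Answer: 1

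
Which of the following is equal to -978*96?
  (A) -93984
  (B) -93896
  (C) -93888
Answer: C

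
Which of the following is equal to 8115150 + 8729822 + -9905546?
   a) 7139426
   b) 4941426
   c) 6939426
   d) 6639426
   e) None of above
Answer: c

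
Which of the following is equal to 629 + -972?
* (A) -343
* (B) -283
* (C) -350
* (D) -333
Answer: A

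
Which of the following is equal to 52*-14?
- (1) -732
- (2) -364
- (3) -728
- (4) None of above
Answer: 3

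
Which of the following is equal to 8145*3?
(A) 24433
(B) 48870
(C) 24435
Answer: C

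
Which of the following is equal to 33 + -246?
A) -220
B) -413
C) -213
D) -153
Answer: C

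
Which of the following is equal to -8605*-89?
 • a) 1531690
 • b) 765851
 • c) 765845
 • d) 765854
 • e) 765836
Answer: c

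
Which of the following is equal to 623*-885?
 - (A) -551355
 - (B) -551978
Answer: A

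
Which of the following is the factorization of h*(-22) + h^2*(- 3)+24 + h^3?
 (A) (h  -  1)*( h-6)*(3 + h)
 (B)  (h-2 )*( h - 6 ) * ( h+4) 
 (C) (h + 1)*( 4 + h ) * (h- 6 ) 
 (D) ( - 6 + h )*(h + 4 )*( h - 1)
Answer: D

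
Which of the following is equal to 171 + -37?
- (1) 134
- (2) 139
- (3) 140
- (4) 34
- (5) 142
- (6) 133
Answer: 1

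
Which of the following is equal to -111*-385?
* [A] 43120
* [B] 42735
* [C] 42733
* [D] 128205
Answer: B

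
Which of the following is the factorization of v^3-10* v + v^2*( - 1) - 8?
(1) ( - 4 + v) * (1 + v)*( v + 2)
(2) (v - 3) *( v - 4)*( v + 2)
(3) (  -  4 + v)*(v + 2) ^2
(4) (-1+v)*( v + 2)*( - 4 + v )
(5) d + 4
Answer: 1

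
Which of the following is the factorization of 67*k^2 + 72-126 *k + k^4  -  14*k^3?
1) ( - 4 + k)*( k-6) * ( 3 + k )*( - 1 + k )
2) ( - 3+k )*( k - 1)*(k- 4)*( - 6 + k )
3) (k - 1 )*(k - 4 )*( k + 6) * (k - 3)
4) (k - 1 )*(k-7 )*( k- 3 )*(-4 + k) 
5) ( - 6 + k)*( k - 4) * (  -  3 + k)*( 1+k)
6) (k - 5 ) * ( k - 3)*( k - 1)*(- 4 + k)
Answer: 2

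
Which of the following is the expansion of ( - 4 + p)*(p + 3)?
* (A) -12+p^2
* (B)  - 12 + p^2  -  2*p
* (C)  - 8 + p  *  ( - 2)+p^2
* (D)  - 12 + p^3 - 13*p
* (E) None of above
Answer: E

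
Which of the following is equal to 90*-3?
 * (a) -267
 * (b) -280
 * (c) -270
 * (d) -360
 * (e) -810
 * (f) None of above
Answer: c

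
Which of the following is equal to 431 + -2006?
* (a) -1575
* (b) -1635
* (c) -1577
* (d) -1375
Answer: a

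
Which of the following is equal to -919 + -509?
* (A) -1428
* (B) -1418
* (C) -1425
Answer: A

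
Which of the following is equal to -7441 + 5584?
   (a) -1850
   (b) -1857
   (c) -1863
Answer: b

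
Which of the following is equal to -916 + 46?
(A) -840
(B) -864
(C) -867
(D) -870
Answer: D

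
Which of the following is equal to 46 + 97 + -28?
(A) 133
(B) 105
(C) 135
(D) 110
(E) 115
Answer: E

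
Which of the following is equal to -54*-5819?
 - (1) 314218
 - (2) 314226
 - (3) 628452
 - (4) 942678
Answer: 2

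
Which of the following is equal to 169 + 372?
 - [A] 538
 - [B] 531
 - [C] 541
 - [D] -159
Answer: C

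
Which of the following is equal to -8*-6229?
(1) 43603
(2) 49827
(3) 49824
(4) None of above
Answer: 4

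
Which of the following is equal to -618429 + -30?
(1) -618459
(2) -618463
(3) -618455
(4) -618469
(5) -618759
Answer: 1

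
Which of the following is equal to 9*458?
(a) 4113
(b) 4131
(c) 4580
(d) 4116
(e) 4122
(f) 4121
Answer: e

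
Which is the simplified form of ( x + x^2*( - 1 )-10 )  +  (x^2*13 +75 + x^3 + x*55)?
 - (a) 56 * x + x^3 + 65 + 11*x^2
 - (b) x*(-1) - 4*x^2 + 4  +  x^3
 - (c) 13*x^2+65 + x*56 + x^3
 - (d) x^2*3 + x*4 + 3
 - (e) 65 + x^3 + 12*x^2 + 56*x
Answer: e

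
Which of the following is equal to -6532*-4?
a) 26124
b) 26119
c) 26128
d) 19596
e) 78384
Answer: c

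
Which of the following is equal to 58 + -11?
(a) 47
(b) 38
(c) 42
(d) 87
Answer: a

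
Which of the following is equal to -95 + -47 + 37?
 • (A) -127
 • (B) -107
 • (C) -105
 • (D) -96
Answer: C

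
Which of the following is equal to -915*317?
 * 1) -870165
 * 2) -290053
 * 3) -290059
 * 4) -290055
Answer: 4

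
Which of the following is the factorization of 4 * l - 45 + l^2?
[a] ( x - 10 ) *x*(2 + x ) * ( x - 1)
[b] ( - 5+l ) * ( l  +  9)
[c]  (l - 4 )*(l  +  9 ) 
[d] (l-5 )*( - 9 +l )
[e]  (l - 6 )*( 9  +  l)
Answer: b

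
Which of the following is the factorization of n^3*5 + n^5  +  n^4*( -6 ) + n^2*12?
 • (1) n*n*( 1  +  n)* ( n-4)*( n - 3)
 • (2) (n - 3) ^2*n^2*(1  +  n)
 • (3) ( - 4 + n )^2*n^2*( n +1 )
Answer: 1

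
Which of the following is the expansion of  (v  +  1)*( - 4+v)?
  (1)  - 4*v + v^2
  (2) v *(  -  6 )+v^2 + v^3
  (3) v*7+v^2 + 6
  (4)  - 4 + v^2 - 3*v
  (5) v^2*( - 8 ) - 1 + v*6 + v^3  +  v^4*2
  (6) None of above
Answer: 4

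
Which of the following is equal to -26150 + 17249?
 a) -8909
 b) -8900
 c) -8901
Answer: c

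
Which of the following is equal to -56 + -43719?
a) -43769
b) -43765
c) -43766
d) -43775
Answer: d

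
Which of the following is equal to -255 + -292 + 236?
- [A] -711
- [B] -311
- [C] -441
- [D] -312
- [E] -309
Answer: B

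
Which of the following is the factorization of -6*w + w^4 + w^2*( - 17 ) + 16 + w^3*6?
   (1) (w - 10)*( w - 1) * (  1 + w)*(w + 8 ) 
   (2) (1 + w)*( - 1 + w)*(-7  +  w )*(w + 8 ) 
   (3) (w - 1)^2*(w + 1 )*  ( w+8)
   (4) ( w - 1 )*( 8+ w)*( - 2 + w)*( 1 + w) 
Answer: 4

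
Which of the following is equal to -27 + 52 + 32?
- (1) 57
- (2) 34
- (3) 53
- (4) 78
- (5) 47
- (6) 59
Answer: 1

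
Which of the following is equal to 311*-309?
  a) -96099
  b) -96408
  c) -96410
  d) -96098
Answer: a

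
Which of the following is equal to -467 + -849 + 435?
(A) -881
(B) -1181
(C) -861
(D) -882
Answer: A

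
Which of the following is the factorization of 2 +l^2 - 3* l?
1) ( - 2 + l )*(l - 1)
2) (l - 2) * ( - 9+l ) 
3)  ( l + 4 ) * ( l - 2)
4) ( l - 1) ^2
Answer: 1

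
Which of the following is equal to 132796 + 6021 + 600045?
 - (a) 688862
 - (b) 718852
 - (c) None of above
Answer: c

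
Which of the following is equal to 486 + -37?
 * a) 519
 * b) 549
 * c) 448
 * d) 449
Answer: d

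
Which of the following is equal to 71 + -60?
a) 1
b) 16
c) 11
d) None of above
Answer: c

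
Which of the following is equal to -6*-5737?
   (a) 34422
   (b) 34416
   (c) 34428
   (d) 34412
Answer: a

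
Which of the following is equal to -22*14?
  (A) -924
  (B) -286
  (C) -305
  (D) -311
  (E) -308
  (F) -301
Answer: E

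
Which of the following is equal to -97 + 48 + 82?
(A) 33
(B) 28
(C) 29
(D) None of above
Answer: A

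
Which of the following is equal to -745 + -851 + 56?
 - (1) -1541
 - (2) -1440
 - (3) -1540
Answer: 3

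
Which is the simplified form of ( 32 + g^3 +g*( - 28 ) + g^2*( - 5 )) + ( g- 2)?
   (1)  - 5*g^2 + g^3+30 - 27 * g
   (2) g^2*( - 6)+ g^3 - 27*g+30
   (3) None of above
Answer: 1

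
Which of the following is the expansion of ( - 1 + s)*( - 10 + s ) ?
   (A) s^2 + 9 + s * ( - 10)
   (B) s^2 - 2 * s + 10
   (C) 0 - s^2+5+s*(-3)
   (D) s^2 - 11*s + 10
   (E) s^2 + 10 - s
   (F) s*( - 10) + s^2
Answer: D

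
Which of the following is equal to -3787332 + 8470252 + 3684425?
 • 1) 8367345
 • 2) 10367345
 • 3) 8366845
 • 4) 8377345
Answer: 1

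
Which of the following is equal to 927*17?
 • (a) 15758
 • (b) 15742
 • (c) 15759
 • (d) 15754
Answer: c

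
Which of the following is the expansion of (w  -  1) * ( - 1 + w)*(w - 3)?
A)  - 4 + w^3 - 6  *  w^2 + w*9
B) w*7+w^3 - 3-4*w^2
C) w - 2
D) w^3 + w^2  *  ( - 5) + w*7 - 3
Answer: D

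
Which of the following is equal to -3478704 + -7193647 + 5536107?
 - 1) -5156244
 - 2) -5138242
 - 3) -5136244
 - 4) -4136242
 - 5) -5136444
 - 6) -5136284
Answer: 3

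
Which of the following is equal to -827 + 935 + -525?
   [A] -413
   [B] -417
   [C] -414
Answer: B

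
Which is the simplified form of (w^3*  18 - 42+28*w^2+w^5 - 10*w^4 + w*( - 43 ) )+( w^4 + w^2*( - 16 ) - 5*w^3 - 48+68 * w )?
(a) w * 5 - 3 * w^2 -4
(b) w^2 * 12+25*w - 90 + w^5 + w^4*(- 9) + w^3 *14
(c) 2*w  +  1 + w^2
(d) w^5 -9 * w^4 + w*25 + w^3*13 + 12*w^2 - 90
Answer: d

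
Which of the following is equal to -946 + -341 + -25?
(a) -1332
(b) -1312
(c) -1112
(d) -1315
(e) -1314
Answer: b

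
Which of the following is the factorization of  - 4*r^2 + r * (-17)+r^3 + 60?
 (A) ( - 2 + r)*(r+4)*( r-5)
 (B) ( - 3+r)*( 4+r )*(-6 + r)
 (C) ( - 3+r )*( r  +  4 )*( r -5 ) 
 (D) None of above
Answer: C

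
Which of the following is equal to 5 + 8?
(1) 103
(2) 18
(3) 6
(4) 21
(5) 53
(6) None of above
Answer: 6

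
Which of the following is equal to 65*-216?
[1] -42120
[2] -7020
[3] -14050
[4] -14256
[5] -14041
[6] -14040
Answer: 6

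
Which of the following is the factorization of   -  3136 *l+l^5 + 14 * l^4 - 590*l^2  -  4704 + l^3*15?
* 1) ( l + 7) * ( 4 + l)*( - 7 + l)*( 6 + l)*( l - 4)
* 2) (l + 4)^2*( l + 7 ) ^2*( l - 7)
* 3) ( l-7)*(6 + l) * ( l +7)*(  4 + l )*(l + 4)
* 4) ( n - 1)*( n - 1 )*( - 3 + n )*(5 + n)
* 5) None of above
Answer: 3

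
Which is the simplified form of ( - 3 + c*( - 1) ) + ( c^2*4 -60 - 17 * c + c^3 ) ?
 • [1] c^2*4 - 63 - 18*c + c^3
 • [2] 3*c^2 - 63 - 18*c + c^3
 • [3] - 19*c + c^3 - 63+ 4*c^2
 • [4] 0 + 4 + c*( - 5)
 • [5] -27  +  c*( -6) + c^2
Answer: 1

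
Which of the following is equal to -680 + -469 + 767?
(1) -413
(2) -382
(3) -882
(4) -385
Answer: 2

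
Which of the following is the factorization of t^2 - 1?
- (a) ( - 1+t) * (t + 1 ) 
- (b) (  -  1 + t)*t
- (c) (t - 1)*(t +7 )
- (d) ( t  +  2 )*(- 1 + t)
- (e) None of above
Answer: a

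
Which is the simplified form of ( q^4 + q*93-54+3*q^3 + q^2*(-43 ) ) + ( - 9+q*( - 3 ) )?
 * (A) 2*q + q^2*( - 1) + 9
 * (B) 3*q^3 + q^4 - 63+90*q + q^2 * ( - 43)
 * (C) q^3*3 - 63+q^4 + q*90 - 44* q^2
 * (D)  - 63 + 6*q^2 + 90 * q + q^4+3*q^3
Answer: B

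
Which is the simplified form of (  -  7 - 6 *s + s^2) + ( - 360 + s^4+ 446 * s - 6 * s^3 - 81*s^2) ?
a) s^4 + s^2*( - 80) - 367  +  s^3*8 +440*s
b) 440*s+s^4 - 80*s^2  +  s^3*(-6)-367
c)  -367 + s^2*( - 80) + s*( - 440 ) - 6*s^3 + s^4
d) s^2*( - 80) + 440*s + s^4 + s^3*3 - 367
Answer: b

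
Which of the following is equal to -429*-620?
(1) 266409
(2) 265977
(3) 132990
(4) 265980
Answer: 4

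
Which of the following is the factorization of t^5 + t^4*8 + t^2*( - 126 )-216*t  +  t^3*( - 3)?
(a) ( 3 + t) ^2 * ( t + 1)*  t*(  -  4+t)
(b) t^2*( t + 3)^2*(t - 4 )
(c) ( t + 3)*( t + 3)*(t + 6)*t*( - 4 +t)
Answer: c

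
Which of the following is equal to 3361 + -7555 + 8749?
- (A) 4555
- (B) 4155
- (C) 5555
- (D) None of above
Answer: A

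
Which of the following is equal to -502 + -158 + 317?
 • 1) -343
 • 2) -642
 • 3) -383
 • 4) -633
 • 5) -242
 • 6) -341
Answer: 1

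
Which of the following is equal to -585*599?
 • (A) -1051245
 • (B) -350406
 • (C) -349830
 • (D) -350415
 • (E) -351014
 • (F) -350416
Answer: D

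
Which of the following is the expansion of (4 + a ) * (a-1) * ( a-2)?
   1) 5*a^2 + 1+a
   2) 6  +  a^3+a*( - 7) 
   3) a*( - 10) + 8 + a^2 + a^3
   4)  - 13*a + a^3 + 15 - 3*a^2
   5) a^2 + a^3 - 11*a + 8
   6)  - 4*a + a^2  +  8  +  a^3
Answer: 3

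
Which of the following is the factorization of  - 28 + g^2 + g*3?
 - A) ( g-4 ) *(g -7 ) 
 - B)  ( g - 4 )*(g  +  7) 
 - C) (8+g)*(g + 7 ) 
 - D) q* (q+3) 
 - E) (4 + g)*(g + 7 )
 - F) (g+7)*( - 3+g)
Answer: B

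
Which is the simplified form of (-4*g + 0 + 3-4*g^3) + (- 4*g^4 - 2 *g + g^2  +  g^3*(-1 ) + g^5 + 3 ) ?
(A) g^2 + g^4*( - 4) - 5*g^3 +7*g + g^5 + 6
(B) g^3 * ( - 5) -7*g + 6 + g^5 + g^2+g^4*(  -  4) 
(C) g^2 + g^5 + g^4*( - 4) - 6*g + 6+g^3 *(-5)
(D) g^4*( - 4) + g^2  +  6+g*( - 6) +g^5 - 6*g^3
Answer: C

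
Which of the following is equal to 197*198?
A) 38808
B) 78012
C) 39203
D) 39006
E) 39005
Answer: D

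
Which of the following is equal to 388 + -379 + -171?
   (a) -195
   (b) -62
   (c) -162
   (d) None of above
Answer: c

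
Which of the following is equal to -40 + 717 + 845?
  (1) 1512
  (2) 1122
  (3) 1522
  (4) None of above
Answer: 3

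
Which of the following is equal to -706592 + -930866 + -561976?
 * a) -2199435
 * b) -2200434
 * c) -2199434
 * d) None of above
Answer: c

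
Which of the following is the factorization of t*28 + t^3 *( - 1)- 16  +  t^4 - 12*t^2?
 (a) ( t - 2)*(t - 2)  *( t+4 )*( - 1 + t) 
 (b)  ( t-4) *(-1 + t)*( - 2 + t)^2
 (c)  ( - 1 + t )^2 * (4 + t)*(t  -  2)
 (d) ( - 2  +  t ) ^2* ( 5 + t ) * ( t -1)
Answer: a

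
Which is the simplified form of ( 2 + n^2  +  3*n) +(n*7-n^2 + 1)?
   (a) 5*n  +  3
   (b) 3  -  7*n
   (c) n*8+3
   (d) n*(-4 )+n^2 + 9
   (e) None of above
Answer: e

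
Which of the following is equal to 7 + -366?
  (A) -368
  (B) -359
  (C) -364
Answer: B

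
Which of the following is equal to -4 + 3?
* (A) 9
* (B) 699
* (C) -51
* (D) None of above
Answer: D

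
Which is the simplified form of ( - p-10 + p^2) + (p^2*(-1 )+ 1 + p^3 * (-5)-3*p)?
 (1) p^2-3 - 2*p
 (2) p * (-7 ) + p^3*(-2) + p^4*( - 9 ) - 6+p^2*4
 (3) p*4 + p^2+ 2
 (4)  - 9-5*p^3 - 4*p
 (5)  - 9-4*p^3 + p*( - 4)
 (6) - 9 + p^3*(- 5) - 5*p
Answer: 4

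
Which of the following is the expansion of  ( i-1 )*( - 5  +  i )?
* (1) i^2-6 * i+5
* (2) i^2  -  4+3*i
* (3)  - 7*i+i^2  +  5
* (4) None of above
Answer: 1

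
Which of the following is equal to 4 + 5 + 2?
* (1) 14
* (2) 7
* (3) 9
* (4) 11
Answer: 4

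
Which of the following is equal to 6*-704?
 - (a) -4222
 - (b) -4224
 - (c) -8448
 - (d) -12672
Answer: b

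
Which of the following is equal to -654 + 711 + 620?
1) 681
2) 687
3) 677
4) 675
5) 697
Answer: 3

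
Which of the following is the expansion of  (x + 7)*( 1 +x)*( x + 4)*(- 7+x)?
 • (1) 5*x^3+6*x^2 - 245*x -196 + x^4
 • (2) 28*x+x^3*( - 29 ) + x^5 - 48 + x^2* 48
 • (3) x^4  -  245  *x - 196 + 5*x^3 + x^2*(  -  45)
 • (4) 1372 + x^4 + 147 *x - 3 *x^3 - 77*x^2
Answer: 3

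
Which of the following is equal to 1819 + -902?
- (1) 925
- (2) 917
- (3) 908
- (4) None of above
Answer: 2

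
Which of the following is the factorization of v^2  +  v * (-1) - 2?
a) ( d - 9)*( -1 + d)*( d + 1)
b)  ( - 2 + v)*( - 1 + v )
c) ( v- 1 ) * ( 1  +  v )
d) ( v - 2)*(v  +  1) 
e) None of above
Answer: d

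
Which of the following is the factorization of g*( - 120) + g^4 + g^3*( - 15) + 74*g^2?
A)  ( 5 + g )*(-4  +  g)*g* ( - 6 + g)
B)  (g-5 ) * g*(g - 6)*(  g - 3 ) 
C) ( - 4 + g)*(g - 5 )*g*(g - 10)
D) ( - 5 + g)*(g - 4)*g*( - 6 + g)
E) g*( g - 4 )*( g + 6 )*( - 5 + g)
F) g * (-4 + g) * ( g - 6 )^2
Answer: D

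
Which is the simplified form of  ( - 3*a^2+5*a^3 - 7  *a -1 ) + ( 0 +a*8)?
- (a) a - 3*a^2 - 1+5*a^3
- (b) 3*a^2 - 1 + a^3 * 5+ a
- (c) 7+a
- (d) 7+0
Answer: a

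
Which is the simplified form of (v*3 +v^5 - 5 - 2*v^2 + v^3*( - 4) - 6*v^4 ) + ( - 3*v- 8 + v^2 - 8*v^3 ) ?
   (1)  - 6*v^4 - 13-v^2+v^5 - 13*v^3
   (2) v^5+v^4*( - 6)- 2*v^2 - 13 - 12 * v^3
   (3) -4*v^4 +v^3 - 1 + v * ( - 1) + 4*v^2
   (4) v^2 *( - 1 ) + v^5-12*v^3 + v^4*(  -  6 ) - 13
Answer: 4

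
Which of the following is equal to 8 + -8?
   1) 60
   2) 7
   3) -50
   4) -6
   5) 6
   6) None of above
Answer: 6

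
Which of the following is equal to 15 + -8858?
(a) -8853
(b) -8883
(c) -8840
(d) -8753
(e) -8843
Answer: e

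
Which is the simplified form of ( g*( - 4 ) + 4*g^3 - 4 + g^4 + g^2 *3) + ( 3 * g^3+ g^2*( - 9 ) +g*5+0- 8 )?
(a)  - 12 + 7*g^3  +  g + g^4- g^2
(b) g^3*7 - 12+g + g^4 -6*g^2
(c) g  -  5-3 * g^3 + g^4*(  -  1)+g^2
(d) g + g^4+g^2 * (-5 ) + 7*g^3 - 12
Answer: b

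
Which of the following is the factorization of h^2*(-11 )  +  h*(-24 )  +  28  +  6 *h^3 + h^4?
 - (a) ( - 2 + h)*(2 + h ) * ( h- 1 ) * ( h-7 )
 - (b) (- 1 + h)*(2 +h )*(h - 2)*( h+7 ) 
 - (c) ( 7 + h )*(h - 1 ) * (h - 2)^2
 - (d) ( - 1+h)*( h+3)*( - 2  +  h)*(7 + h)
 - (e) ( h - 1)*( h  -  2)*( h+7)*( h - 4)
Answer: b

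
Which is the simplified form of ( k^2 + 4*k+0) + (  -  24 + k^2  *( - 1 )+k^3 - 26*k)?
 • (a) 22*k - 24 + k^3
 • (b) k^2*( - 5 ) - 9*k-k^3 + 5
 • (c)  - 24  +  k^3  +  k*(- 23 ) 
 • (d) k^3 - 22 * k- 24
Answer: d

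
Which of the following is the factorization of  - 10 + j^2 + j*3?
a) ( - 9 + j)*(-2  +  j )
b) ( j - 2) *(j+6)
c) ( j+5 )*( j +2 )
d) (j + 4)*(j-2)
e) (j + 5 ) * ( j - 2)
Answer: e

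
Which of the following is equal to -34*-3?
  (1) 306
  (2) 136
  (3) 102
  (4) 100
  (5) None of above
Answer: 3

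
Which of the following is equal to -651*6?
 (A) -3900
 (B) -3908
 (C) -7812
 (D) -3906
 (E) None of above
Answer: D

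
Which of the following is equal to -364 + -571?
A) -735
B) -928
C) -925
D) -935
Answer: D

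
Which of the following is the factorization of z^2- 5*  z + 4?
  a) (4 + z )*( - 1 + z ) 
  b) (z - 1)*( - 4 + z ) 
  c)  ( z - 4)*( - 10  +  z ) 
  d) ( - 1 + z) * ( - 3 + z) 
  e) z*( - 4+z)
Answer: b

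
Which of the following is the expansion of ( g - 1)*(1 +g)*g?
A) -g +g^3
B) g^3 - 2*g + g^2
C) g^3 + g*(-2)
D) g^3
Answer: A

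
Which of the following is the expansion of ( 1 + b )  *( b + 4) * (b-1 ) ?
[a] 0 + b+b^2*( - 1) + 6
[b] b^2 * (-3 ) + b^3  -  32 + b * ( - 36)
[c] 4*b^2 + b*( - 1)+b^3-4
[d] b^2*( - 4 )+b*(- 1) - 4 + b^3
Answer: c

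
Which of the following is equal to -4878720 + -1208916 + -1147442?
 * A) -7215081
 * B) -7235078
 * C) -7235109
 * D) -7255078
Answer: B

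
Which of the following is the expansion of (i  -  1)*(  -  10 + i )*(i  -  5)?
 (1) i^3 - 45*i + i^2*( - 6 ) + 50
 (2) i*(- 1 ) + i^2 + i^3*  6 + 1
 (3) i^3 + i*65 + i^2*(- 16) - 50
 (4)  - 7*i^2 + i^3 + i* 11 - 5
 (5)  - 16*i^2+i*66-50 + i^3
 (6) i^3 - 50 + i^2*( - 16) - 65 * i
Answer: 3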